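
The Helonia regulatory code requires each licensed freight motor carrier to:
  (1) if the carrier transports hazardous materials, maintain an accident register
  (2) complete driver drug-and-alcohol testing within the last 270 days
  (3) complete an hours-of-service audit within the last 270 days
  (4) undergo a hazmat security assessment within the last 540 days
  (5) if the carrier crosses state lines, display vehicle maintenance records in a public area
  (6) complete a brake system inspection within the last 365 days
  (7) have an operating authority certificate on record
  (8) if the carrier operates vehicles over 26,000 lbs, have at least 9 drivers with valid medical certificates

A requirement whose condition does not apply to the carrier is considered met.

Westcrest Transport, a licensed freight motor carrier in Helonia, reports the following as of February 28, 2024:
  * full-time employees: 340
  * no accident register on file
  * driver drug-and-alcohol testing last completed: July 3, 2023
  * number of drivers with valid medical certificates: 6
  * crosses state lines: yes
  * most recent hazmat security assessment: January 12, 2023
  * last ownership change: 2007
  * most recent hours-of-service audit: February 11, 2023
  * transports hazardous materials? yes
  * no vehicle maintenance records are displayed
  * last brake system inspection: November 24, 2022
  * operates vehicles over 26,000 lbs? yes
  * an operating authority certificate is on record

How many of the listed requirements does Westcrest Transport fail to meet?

5

1. condition 'transports hazardous materials' holds; accident register absent → not met
2. driver drug-and-alcohol testing 240 days ago vs limit 270 → met
3. hours-of-service audit 382 days ago vs limit 270 → not met
4. hazmat security assessment 412 days ago vs limit 540 → met
5. condition 'crosses state lines' holds; vehicle maintenance records absent → not met
6. brake system inspection 461 days ago vs limit 365 → not met
7. operating authority certificate present → met
8. condition 'operates vehicles over 26,000 lbs' holds; drivers with valid medical certificates 6 < 9 → not met
Not met: 5 of 8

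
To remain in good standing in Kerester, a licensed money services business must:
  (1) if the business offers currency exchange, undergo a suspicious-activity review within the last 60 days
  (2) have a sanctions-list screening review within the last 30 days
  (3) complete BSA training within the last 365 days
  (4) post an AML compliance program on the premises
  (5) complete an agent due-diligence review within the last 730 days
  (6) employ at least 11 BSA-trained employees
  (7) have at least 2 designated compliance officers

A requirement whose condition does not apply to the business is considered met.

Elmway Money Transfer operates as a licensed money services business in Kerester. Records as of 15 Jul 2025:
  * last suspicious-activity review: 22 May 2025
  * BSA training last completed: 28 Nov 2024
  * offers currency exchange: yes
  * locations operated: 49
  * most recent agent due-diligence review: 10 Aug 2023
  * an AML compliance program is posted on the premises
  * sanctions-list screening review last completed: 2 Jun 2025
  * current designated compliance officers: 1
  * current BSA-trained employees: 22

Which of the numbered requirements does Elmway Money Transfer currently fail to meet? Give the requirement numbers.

1. condition 'offers currency exchange' holds; suspicious-activity review 54 days ago vs limit 60 → met
2. sanctions-list screening review 43 days ago vs limit 30 → not met
3. BSA training 229 days ago vs limit 365 → met
4. AML compliance program present → met
5. agent due-diligence review 705 days ago vs limit 730 → met
6. BSA-trained employees 22 ≥ 11 → met
7. designated compliance officers 1 < 2 → not met
Not met: 2, 7

2, 7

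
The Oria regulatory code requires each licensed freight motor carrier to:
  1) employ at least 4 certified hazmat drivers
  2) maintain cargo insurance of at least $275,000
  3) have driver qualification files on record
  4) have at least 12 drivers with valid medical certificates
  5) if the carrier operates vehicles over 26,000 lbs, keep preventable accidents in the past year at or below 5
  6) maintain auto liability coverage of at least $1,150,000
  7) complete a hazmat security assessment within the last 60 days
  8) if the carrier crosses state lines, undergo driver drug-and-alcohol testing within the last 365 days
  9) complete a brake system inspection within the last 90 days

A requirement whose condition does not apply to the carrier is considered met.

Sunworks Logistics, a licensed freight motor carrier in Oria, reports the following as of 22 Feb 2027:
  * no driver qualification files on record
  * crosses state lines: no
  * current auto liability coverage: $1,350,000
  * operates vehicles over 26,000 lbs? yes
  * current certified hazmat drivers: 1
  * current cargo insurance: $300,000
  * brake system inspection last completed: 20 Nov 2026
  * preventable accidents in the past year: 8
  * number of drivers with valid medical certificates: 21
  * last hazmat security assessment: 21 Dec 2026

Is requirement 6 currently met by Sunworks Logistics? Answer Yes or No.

Yes

6. auto liability coverage $1,350,000 ≥ $1,150,000 → met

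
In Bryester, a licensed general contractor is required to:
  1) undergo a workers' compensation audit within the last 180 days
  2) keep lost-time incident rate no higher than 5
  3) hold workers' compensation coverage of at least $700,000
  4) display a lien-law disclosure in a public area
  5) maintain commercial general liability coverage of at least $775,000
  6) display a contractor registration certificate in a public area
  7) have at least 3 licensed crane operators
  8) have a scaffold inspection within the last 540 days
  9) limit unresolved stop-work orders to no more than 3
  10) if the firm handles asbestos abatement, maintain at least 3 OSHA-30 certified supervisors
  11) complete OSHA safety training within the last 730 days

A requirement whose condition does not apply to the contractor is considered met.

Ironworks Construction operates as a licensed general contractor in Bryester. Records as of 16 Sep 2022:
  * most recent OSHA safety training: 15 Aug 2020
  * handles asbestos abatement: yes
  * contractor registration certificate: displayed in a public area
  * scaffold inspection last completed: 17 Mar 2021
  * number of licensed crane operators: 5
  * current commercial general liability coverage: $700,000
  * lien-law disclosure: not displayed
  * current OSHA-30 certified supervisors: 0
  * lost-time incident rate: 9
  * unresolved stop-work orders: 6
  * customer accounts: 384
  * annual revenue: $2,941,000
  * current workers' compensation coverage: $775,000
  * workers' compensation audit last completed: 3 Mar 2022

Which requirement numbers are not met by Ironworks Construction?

1, 2, 4, 5, 8, 9, 10, 11

1. workers' compensation audit 197 days ago vs limit 180 → not met
2. lost-time incident rate 9 > 5 → not met
3. workers' compensation coverage $775,000 ≥ $700,000 → met
4. lien-law disclosure absent → not met
5. commercial general liability coverage $700,000 < $775,000 → not met
6. contractor registration certificate present → met
7. licensed crane operators 5 ≥ 3 → met
8. scaffold inspection 548 days ago vs limit 540 → not met
9. unresolved stop-work orders 6 > 3 → not met
10. condition 'handles asbestos abatement' holds; OSHA-30 certified supervisors 0 < 3 → not met
11. OSHA safety training 762 days ago vs limit 730 → not met
Not met: 1, 2, 4, 5, 8, 9, 10, 11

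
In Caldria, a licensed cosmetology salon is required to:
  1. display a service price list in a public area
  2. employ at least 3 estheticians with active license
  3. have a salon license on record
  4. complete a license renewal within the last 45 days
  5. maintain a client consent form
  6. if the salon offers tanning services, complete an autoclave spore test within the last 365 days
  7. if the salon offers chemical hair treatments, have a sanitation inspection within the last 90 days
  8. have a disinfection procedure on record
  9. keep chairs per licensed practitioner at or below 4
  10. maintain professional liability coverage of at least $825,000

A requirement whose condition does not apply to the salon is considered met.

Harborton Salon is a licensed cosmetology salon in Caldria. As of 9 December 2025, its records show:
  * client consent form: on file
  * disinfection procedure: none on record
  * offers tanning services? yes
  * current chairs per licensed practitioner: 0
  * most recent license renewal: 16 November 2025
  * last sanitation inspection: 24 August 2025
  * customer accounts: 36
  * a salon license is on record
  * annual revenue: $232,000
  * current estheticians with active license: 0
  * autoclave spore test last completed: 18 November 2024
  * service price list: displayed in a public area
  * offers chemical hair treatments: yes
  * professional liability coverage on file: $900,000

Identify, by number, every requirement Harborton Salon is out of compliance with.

2, 6, 7, 8

1. service price list present → met
2. estheticians with active license 0 < 3 → not met
3. salon license present → met
4. license renewal 23 days ago vs limit 45 → met
5. client consent form present → met
6. condition 'offers tanning services' holds; autoclave spore test 386 days ago vs limit 365 → not met
7. condition 'offers chemical hair treatments' holds; sanitation inspection 107 days ago vs limit 90 → not met
8. disinfection procedure absent → not met
9. chairs per licensed practitioner 0 ≤ 4 → met
10. professional liability coverage $900,000 ≥ $825,000 → met
Not met: 2, 6, 7, 8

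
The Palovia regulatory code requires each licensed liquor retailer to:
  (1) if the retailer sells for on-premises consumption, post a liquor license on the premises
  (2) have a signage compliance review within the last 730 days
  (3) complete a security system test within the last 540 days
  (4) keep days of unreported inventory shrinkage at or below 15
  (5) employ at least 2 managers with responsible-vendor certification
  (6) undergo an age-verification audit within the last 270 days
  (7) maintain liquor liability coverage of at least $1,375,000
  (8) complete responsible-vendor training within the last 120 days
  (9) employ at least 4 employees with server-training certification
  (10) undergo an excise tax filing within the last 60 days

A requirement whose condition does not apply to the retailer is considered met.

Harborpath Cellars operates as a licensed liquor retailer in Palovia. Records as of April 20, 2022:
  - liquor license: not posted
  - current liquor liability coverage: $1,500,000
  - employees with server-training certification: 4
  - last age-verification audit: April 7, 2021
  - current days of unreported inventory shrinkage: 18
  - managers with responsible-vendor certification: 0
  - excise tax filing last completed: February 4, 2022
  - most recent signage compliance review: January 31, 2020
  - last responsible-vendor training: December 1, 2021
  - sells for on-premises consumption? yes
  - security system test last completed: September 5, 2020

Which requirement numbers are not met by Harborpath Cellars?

1. condition 'sells for on-premises consumption' holds; liquor license absent → not met
2. signage compliance review 810 days ago vs limit 730 → not met
3. security system test 592 days ago vs limit 540 → not met
4. days of unreported inventory shrinkage 18 > 15 → not met
5. managers with responsible-vendor certification 0 < 2 → not met
6. age-verification audit 378 days ago vs limit 270 → not met
7. liquor liability coverage $1,500,000 ≥ $1,375,000 → met
8. responsible-vendor training 140 days ago vs limit 120 → not met
9. employees with server-training certification 4 ≥ 4 → met
10. excise tax filing 75 days ago vs limit 60 → not met
Not met: 1, 2, 3, 4, 5, 6, 8, 10

1, 2, 3, 4, 5, 6, 8, 10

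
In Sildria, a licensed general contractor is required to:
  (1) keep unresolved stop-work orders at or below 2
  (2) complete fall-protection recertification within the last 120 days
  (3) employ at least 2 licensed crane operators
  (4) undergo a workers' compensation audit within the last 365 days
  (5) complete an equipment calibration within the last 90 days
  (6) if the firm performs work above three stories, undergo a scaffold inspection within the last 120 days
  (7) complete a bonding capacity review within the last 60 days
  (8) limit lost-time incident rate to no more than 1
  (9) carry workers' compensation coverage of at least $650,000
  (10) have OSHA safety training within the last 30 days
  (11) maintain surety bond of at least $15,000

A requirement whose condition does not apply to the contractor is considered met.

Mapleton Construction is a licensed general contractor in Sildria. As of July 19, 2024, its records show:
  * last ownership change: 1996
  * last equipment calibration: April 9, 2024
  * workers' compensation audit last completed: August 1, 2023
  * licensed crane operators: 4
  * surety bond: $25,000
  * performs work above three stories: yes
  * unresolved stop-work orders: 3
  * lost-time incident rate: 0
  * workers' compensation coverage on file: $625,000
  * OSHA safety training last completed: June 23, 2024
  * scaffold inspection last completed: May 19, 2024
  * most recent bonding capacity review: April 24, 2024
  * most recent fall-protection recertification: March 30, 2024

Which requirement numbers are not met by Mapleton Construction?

1. unresolved stop-work orders 3 > 2 → not met
2. fall-protection recertification 111 days ago vs limit 120 → met
3. licensed crane operators 4 ≥ 2 → met
4. workers' compensation audit 353 days ago vs limit 365 → met
5. equipment calibration 101 days ago vs limit 90 → not met
6. condition 'performs work above three stories' holds; scaffold inspection 61 days ago vs limit 120 → met
7. bonding capacity review 86 days ago vs limit 60 → not met
8. lost-time incident rate 0 ≤ 1 → met
9. workers' compensation coverage $625,000 < $650,000 → not met
10. OSHA safety training 26 days ago vs limit 30 → met
11. surety bond $25,000 ≥ $15,000 → met
Not met: 1, 5, 7, 9

1, 5, 7, 9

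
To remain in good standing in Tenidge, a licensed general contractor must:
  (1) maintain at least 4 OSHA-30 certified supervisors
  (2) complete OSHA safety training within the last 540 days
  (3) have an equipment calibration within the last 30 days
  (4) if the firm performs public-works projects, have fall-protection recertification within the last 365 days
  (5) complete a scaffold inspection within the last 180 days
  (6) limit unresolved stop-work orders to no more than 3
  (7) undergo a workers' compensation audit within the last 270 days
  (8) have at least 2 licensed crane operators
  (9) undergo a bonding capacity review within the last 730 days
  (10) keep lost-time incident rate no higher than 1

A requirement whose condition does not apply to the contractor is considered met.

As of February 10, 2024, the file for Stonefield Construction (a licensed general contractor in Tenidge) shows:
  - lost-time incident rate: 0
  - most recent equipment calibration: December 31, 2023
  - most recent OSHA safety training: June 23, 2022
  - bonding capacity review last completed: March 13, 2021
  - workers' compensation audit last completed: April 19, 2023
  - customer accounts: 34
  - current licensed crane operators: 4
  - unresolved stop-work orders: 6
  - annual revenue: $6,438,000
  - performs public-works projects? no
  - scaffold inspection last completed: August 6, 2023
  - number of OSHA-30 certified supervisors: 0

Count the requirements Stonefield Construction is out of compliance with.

7

1. OSHA-30 certified supervisors 0 < 4 → not met
2. OSHA safety training 597 days ago vs limit 540 → not met
3. equipment calibration 41 days ago vs limit 30 → not met
4. condition 'performs public-works projects' does not hold → requirement n/a → met
5. scaffold inspection 188 days ago vs limit 180 → not met
6. unresolved stop-work orders 6 > 3 → not met
7. workers' compensation audit 297 days ago vs limit 270 → not met
8. licensed crane operators 4 ≥ 2 → met
9. bonding capacity review 1064 days ago vs limit 730 → not met
10. lost-time incident rate 0 ≤ 1 → met
Not met: 7 of 10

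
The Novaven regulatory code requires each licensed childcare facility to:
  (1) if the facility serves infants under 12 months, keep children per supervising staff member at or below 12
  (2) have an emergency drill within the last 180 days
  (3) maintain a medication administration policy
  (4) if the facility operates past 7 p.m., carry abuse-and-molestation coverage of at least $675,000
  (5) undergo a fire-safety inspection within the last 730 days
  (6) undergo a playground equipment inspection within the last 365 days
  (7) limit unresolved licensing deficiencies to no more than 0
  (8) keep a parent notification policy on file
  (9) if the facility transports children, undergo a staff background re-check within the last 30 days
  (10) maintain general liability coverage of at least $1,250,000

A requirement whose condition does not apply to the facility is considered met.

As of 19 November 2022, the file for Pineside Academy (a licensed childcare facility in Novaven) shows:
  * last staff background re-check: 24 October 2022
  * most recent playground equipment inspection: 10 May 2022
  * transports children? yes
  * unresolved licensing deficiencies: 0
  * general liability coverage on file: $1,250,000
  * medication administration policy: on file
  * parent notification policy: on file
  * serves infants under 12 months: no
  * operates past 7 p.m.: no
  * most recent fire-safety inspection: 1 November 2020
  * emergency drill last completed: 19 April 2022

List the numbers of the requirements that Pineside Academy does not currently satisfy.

2, 5

1. condition 'serves infants under 12 months' does not hold → requirement n/a → met
2. emergency drill 214 days ago vs limit 180 → not met
3. medication administration policy present → met
4. condition 'operates past 7 p.m.' does not hold → requirement n/a → met
5. fire-safety inspection 748 days ago vs limit 730 → not met
6. playground equipment inspection 193 days ago vs limit 365 → met
7. unresolved licensing deficiencies 0 ≤ 0 → met
8. parent notification policy present → met
9. condition 'transports children' holds; staff background re-check 26 days ago vs limit 30 → met
10. general liability coverage $1,250,000 ≥ $1,250,000 → met
Not met: 2, 5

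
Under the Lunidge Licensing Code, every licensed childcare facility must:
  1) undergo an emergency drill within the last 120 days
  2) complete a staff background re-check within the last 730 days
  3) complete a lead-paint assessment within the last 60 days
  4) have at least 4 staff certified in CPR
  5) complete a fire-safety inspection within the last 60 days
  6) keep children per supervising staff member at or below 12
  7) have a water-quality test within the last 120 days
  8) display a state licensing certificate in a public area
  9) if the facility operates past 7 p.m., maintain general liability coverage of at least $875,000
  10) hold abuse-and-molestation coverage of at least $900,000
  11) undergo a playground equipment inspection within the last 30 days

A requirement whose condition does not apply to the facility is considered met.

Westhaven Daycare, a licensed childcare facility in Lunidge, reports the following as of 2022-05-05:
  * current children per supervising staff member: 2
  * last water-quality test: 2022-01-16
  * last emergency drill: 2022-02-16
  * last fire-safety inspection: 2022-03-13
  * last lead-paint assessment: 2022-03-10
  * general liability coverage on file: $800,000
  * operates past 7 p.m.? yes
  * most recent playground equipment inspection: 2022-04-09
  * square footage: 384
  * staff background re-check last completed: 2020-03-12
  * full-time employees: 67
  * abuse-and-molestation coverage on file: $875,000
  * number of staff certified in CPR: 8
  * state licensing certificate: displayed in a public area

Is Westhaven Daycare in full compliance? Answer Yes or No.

No

1. emergency drill 78 days ago vs limit 120 → met
2. staff background re-check 784 days ago vs limit 730 → not met
3. lead-paint assessment 56 days ago vs limit 60 → met
4. staff certified in CPR 8 ≥ 4 → met
5. fire-safety inspection 53 days ago vs limit 60 → met
6. children per supervising staff member 2 ≤ 12 → met
7. water-quality test 109 days ago vs limit 120 → met
8. state licensing certificate present → met
9. condition 'operates past 7 p.m.' holds; general liability coverage $800,000 < $875,000 → not met
10. abuse-and-molestation coverage $875,000 < $900,000 → not met
11. playground equipment inspection 26 days ago vs limit 30 → met
Not met: 2, 9, 10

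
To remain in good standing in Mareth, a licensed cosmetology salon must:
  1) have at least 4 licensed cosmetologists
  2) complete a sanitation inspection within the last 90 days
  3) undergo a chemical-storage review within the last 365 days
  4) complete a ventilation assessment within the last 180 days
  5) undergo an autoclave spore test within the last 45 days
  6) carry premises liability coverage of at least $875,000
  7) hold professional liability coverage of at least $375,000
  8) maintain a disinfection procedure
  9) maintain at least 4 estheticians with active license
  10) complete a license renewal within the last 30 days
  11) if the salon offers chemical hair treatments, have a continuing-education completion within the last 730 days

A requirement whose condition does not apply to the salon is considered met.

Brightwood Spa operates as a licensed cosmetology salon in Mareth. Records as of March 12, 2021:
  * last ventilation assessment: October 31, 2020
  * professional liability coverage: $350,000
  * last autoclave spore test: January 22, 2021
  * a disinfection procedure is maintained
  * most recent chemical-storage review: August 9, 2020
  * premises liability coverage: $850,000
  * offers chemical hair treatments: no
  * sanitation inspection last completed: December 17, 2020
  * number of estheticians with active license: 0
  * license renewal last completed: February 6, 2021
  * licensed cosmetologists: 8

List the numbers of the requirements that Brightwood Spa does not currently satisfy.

1. licensed cosmetologists 8 ≥ 4 → met
2. sanitation inspection 85 days ago vs limit 90 → met
3. chemical-storage review 215 days ago vs limit 365 → met
4. ventilation assessment 132 days ago vs limit 180 → met
5. autoclave spore test 49 days ago vs limit 45 → not met
6. premises liability coverage $850,000 < $875,000 → not met
7. professional liability coverage $350,000 < $375,000 → not met
8. disinfection procedure present → met
9. estheticians with active license 0 < 4 → not met
10. license renewal 34 days ago vs limit 30 → not met
11. condition 'offers chemical hair treatments' does not hold → requirement n/a → met
Not met: 5, 6, 7, 9, 10

5, 6, 7, 9, 10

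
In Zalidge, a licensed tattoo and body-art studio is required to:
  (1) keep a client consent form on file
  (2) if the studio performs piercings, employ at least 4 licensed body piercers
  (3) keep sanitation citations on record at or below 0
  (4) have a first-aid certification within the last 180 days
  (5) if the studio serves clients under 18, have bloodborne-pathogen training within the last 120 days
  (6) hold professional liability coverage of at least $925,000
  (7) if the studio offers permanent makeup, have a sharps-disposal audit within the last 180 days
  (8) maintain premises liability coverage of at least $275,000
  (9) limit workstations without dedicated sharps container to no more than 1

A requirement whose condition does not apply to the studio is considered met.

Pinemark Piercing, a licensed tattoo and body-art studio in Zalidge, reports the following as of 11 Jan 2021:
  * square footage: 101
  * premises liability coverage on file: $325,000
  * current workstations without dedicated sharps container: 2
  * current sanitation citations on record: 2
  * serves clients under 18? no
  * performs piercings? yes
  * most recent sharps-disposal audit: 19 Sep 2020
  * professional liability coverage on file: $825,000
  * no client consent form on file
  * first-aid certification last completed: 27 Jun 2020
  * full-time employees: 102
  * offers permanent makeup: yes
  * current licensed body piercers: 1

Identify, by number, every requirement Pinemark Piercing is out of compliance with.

1. client consent form absent → not met
2. condition 'performs piercings' holds; licensed body piercers 1 < 4 → not met
3. sanitation citations on record 2 > 0 → not met
4. first-aid certification 198 days ago vs limit 180 → not met
5. condition 'serves clients under 18' does not hold → requirement n/a → met
6. professional liability coverage $825,000 < $925,000 → not met
7. condition 'offers permanent makeup' holds; sharps-disposal audit 114 days ago vs limit 180 → met
8. premises liability coverage $325,000 ≥ $275,000 → met
9. workstations without dedicated sharps container 2 > 1 → not met
Not met: 1, 2, 3, 4, 6, 9

1, 2, 3, 4, 6, 9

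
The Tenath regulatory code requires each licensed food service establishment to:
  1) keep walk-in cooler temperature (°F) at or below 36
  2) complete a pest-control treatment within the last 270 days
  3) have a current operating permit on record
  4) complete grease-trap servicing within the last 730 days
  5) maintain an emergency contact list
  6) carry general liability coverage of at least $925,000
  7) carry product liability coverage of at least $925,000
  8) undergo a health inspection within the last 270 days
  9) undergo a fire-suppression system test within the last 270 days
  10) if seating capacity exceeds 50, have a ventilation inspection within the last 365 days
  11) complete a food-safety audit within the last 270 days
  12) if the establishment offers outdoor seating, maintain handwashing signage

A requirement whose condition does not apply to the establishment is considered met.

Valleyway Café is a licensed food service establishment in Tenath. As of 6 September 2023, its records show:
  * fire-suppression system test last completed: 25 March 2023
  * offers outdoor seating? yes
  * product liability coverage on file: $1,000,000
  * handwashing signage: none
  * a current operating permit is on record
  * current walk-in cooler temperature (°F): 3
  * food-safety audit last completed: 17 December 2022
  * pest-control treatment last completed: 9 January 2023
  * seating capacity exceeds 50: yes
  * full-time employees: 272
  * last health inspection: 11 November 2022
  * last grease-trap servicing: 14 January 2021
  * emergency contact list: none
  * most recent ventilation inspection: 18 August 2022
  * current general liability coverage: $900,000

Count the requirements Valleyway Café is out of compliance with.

1. walk-in cooler temperature (°F) 3 ≤ 36 → met
2. pest-control treatment 240 days ago vs limit 270 → met
3. current operating permit present → met
4. grease-trap servicing 965 days ago vs limit 730 → not met
5. emergency contact list absent → not met
6. general liability coverage $900,000 < $925,000 → not met
7. product liability coverage $1,000,000 ≥ $925,000 → met
8. health inspection 299 days ago vs limit 270 → not met
9. fire-suppression system test 165 days ago vs limit 270 → met
10. condition 'seating capacity exceeds 50' holds; ventilation inspection 384 days ago vs limit 365 → not met
11. food-safety audit 263 days ago vs limit 270 → met
12. condition 'offers outdoor seating' holds; handwashing signage absent → not met
Not met: 6 of 12

6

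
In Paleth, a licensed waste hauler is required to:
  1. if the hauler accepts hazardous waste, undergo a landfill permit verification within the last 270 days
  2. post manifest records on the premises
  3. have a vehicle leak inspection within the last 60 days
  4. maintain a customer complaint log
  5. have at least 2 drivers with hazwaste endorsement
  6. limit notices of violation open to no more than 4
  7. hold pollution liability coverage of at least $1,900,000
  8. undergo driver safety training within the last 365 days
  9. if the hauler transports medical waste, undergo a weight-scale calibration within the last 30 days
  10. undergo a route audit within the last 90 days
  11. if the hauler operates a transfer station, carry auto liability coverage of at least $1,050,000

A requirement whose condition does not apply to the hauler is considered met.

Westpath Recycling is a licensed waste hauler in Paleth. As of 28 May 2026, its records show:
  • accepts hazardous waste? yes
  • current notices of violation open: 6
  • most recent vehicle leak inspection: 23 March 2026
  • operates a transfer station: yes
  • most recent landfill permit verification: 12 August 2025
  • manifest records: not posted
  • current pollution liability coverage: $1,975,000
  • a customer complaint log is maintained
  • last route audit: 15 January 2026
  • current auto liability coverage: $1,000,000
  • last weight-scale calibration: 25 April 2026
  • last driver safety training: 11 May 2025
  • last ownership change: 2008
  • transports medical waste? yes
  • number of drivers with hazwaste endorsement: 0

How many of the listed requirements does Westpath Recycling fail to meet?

1. condition 'accepts hazardous waste' holds; landfill permit verification 289 days ago vs limit 270 → not met
2. manifest records absent → not met
3. vehicle leak inspection 66 days ago vs limit 60 → not met
4. customer complaint log present → met
5. drivers with hazwaste endorsement 0 < 2 → not met
6. notices of violation open 6 > 4 → not met
7. pollution liability coverage $1,975,000 ≥ $1,900,000 → met
8. driver safety training 382 days ago vs limit 365 → not met
9. condition 'transports medical waste' holds; weight-scale calibration 33 days ago vs limit 30 → not met
10. route audit 133 days ago vs limit 90 → not met
11. condition 'operates a transfer station' holds; auto liability coverage $1,000,000 < $1,050,000 → not met
Not met: 9 of 11

9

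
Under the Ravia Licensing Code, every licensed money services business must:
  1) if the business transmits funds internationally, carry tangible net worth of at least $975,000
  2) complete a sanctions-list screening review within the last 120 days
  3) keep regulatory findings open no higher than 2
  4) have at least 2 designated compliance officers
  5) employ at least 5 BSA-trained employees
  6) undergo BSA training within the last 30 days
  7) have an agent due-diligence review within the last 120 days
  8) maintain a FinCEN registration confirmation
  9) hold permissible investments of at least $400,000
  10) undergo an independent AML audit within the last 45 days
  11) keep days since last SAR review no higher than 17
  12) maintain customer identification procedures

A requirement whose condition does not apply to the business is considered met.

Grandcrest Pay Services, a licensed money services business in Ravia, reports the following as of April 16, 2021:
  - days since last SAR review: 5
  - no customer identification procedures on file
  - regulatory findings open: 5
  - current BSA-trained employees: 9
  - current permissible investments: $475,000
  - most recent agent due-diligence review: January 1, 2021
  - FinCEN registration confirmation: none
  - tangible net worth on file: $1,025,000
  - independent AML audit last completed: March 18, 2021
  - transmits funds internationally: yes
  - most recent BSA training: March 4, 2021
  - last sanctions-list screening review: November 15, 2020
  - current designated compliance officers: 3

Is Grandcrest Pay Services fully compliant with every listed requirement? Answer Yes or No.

1. condition 'transmits funds internationally' holds; tangible net worth $1,025,000 ≥ $975,000 → met
2. sanctions-list screening review 152 days ago vs limit 120 → not met
3. regulatory findings open 5 > 2 → not met
4. designated compliance officers 3 ≥ 2 → met
5. BSA-trained employees 9 ≥ 5 → met
6. BSA training 43 days ago vs limit 30 → not met
7. agent due-diligence review 105 days ago vs limit 120 → met
8. FinCEN registration confirmation absent → not met
9. permissible investments $475,000 ≥ $400,000 → met
10. independent AML audit 29 days ago vs limit 45 → met
11. days since last SAR review 5 ≤ 17 → met
12. customer identification procedures absent → not met
Not met: 2, 3, 6, 8, 12

No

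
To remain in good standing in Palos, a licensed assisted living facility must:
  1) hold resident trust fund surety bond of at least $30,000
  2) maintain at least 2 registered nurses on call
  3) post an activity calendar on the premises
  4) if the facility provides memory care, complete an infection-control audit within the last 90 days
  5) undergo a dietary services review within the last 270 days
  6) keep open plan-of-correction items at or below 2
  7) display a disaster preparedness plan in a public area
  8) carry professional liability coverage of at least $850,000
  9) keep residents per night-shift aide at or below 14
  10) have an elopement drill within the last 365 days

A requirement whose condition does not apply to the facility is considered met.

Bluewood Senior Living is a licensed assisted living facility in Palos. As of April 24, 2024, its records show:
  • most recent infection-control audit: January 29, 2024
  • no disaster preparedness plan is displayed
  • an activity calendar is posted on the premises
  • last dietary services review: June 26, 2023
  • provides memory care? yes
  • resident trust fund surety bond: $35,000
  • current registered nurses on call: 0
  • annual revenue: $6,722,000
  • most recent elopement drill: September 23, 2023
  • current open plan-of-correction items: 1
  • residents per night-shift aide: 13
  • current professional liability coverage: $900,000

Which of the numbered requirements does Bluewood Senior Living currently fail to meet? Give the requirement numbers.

2, 5, 7

1. resident trust fund surety bond $35,000 ≥ $30,000 → met
2. registered nurses on call 0 < 2 → not met
3. activity calendar present → met
4. condition 'provides memory care' holds; infection-control audit 86 days ago vs limit 90 → met
5. dietary services review 303 days ago vs limit 270 → not met
6. open plan-of-correction items 1 ≤ 2 → met
7. disaster preparedness plan absent → not met
8. professional liability coverage $900,000 ≥ $850,000 → met
9. residents per night-shift aide 13 ≤ 14 → met
10. elopement drill 214 days ago vs limit 365 → met
Not met: 2, 5, 7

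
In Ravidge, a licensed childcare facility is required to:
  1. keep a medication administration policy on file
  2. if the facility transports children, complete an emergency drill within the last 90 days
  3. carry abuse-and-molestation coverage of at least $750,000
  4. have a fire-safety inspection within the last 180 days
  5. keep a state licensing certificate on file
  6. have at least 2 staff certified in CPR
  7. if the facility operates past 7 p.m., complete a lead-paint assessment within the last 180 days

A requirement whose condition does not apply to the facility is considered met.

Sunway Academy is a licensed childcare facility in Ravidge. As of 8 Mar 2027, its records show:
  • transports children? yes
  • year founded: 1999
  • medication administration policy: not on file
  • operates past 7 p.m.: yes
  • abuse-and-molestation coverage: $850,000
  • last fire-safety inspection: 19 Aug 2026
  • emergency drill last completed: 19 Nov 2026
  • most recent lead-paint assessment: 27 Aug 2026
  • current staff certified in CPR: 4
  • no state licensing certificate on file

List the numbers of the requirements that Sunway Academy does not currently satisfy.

1, 2, 4, 5, 7

1. medication administration policy absent → not met
2. condition 'transports children' holds; emergency drill 109 days ago vs limit 90 → not met
3. abuse-and-molestation coverage $850,000 ≥ $750,000 → met
4. fire-safety inspection 201 days ago vs limit 180 → not met
5. state licensing certificate absent → not met
6. staff certified in CPR 4 ≥ 2 → met
7. condition 'operates past 7 p.m.' holds; lead-paint assessment 193 days ago vs limit 180 → not met
Not met: 1, 2, 4, 5, 7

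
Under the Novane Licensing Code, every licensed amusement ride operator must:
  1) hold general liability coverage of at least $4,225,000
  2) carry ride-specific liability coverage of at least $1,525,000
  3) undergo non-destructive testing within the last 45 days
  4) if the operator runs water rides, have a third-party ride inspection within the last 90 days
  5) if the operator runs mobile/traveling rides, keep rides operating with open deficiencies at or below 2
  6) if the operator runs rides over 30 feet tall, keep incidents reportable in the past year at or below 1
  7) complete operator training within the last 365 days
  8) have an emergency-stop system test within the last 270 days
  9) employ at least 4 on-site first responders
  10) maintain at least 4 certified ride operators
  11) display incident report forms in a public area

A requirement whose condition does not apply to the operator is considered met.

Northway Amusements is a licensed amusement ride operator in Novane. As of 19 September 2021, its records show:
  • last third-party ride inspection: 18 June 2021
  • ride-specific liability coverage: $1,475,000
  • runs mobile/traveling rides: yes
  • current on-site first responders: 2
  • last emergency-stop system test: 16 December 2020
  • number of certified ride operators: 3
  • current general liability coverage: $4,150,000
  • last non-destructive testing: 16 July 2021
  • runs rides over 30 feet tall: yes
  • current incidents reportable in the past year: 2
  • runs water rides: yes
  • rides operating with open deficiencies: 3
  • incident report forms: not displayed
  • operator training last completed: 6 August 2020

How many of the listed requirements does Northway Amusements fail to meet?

11

1. general liability coverage $4,150,000 < $4,225,000 → not met
2. ride-specific liability coverage $1,475,000 < $1,525,000 → not met
3. non-destructive testing 65 days ago vs limit 45 → not met
4. condition 'runs water rides' holds; third-party ride inspection 93 days ago vs limit 90 → not met
5. condition 'runs mobile/traveling rides' holds; rides operating with open deficiencies 3 > 2 → not met
6. condition 'runs rides over 30 feet tall' holds; incidents reportable in the past year 2 > 1 → not met
7. operator training 409 days ago vs limit 365 → not met
8. emergency-stop system test 277 days ago vs limit 270 → not met
9. on-site first responders 2 < 4 → not met
10. certified ride operators 3 < 4 → not met
11. incident report forms absent → not met
Not met: 11 of 11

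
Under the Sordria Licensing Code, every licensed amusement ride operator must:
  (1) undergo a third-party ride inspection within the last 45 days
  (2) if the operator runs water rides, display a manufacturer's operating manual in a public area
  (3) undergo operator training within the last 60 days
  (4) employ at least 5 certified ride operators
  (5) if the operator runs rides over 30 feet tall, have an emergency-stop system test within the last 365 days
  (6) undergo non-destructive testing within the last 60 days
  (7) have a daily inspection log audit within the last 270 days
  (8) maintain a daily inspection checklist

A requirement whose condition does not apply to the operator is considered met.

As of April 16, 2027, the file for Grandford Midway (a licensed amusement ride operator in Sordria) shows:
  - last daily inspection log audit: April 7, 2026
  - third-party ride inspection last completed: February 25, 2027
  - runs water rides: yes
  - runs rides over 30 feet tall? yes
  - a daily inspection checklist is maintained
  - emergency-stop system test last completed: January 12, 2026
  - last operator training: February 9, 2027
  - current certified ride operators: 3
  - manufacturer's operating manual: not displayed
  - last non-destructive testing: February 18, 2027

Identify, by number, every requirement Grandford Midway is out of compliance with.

1. third-party ride inspection 50 days ago vs limit 45 → not met
2. condition 'runs water rides' holds; manufacturer's operating manual absent → not met
3. operator training 66 days ago vs limit 60 → not met
4. certified ride operators 3 < 5 → not met
5. condition 'runs rides over 30 feet tall' holds; emergency-stop system test 459 days ago vs limit 365 → not met
6. non-destructive testing 57 days ago vs limit 60 → met
7. daily inspection log audit 374 days ago vs limit 270 → not met
8. daily inspection checklist present → met
Not met: 1, 2, 3, 4, 5, 7

1, 2, 3, 4, 5, 7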